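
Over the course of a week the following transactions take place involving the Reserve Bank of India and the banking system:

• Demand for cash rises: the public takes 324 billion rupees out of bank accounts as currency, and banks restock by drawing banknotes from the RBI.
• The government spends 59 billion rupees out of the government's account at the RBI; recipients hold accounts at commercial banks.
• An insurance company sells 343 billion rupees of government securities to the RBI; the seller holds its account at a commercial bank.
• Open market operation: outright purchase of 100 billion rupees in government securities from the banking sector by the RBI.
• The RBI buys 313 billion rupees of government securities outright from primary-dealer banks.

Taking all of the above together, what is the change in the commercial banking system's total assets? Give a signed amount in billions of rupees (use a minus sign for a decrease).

+78 billion

RBI balance sheet:
  Assets:      Securities +756B
  Liabilities: Bank reserves +491B, Currency in circulation +324B, Government deposits −59B
Commercial banking system:
  Assets:      Reserves at CB +491B, Securities −413B
  Liabilities: Checkable deposits +78B
Change in total bank assets = +78 billion.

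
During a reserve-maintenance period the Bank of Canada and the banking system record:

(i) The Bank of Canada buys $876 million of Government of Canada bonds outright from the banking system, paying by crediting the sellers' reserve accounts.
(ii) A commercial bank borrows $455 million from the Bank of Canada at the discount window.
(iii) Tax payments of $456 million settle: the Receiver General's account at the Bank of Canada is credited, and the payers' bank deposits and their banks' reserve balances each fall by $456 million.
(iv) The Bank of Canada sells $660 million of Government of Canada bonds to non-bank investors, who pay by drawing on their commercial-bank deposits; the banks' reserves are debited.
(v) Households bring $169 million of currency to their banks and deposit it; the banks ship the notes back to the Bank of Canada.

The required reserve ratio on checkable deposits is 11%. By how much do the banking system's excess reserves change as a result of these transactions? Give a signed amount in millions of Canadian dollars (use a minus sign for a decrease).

OMO purchase (from banks) $876 million: reserves +$876M, deposits 0.
Discount-window loan $455 million: reserves +$455M, deposits 0.
Government account inflow $456 million: reserves −$456M, deposits −$456M.
Asset sale (to non-banks) $660 million: reserves −$660M, deposits −$660M.
Currency deposit $169 million: reserves +$169M, deposits +$169M.
Totals: Δreserves = +$384M, Δdeposits = −$947M.
Δrequired reserves = 11% × −$947M = −$104.17M.
Δexcess reserves = Δreserves − Δrequired = +$384M − (−$104.17M) = +$488.17 million.

+$488.17 million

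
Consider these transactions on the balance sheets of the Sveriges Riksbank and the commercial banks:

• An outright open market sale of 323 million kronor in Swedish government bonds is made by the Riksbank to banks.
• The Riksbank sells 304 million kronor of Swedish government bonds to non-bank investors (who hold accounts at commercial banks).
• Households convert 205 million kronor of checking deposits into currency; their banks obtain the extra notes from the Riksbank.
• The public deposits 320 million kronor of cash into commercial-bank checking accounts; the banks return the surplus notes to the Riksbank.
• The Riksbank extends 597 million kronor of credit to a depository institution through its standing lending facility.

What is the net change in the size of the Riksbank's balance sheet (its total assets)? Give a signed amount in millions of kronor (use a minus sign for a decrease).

-30 million

OMO sale (to banks) 323 million kronor: a Riksbank asset is shed → −323M.
Asset sale (to non-banks) 304 million kronor: a Riksbank asset is shed → −304M.
Currency withdrawal 205 million kronor: only the composition of liabilities changes → 0.
Currency deposit 320 million kronor: only the composition of liabilities changes → 0.
Discount-window loan 597 million kronor: a Riksbank asset is acquired → +597M.
Net: −323 − 304 + 0 + 0 + 597 = -30 million.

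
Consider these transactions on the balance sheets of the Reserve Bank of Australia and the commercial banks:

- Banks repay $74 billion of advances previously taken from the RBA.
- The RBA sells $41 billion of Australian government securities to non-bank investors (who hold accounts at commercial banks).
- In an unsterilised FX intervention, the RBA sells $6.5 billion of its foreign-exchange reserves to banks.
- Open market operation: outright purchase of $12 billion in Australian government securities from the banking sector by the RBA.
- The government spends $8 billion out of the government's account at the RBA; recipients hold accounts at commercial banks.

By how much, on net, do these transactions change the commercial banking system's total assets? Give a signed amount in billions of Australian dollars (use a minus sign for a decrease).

Discount-window repayment $74 billion: bank balance sheets shrink → −$74B.
Asset sale (to non-banks) $41 billion: bank balance sheets shrink → −$41B.
FX sale $6.5 billion: just an asset swap on bank balance sheets → 0.
OMO purchase (from banks) $12 billion: just an asset swap on bank balance sheets → 0.
Government spending $8 billion: bank balance sheets expand → +$8B.
Net: −74 − 41 + 0 + 0 + 8 = -$107 billion.

-$107 billion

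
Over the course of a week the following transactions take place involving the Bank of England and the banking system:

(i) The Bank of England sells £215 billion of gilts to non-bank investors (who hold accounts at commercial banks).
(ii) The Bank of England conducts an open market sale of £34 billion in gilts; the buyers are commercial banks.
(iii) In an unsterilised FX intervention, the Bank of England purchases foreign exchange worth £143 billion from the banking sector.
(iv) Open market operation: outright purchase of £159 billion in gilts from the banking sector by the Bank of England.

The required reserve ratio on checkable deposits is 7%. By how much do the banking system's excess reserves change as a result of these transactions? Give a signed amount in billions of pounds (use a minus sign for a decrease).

+£68.05 billion

Asset sale (to non-banks) £215 billion: reserves −£215B, deposits −£215B.
OMO sale (to banks) £34 billion: reserves −£34B, deposits 0.
FX purchase £143 billion: reserves +£143B, deposits 0.
OMO purchase (from banks) £159 billion: reserves +£159B, deposits 0.
Totals: Δreserves = +£53B, Δdeposits = −£215B.
Δrequired reserves = 7% × −£215B = −£15.05B.
Δexcess reserves = Δreserves − Δrequired = +£53B − (−£15.05B) = +£68.05 billion.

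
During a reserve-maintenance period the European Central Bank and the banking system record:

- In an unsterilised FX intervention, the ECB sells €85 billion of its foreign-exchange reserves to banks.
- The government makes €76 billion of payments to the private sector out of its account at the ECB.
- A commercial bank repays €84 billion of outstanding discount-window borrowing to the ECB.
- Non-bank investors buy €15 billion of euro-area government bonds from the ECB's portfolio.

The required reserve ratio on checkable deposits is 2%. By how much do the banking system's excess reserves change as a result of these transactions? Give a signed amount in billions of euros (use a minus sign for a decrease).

-€109.22 billion

FX sale €85 billion: reserves −€85B, deposits 0.
Government spending €76 billion: reserves +€76B, deposits +€76B.
Discount-window repayment €84 billion: reserves −€84B, deposits 0.
Asset sale (to non-banks) €15 billion: reserves −€15B, deposits −€15B.
Totals: Δreserves = −€108B, Δdeposits = +€61B.
Δrequired reserves = 2% × +€61B = +€1.22B.
Δexcess reserves = Δreserves − Δrequired = −€108B − (+€1.22B) = -€109.22 billion.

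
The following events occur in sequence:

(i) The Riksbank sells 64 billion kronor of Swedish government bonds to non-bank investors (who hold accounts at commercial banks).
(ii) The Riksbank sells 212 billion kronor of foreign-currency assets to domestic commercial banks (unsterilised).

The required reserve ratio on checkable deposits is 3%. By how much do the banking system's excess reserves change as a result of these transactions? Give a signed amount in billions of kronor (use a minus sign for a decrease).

Asset sale (to non-banks) 64 billion kronor: reserves −64B, deposits −64B.
FX sale 212 billion kronor: reserves −212B, deposits 0.
Totals: Δreserves = −276B, Δdeposits = −64B.
Δrequired reserves = 3% × −64B = −1.92B.
Δexcess reserves = Δreserves − Δrequired = −276B − (−1.92B) = -274.08 billion.

-274.08 billion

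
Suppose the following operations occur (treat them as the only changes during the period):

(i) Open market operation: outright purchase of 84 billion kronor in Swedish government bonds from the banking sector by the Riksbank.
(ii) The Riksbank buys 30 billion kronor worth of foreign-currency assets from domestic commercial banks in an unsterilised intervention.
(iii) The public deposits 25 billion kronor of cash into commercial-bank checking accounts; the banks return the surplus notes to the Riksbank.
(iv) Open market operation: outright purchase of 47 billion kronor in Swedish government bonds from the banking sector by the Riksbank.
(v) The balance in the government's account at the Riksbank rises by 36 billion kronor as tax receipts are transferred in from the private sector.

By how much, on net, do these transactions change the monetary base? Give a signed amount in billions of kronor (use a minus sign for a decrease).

Riksbank balance sheet:
  Assets:      Securities +131B, Foreign assets +30B
  Liabilities: Bank reserves +150B, Currency in circulation −25B, Government deposits +36B
Commercial banking system:
  Assets:      Reserves at CB +150B, Securities −131B, Foreign assets −30B
  Liabilities: Checkable deposits −11B
Monetary base = currency + reserves: −25B + (+150B) = +125 billion.

+125 billion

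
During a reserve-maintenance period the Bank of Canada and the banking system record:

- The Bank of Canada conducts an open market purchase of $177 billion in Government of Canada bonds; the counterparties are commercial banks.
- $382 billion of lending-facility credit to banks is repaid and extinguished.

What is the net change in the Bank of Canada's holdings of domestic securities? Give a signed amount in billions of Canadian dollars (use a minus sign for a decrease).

Bank of Canada balance sheet:
  Assets:      Securities +$177B, Loans to banks −$382B
  Liabilities: Bank reserves −$205B
So the change in the Bank of Canada's holdings of domestic securities is +$177 billion.

+$177 billion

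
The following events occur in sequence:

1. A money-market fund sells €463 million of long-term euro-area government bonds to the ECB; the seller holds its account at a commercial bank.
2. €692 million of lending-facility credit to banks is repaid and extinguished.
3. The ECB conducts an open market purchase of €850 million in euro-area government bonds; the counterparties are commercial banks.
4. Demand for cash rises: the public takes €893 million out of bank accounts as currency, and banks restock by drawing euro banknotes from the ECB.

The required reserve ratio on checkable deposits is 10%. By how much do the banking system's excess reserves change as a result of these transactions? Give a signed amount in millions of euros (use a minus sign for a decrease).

-€229 million

Asset purchase (from non-banks) €463 million: reserves +€463M, deposits +€463M.
Discount-window repayment €692 million: reserves −€692M, deposits 0.
OMO purchase (from banks) €850 million: reserves +€850M, deposits 0.
Currency withdrawal €893 million: reserves −€893M, deposits −€893M.
Totals: Δreserves = −€272M, Δdeposits = −€430M.
Δrequired reserves = 10% × −€430M = −€43M.
Δexcess reserves = Δreserves − Δrequired = −€272M − (−€43M) = -€229 million.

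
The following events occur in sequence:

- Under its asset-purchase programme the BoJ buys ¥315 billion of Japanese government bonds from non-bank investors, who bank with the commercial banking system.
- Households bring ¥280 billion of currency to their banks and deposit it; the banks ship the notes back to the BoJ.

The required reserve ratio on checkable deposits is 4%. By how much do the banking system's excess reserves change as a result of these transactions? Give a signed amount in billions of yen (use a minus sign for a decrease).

+¥571.2 billion

Asset purchase (from non-banks) ¥315 billion: reserves +¥315B, deposits +¥315B.
Currency deposit ¥280 billion: reserves +¥280B, deposits +¥280B.
Totals: Δreserves = +¥595B, Δdeposits = +¥595B.
Δrequired reserves = 4% × +¥595B = +¥23.8B.
Δexcess reserves = Δreserves − Δrequired = +¥595B − (+¥23.8B) = +¥571.2 billion.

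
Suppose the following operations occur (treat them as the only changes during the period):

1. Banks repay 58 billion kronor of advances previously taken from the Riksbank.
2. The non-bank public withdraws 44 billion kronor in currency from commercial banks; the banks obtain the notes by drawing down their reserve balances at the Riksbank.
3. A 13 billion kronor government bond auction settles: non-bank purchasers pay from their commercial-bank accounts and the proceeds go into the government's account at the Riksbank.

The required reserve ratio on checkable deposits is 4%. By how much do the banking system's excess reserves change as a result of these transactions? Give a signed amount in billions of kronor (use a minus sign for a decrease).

-112.72 billion

Discount-window repayment 58 billion kronor: reserves −58B, deposits 0.
Currency withdrawal 44 billion kronor: reserves −44B, deposits −44B.
Government account inflow 13 billion kronor: reserves −13B, deposits −13B.
Totals: Δreserves = −115B, Δdeposits = −57B.
Δrequired reserves = 4% × −57B = −2.28B.
Δexcess reserves = Δreserves − Δrequired = −115B − (−2.28B) = -112.72 billion.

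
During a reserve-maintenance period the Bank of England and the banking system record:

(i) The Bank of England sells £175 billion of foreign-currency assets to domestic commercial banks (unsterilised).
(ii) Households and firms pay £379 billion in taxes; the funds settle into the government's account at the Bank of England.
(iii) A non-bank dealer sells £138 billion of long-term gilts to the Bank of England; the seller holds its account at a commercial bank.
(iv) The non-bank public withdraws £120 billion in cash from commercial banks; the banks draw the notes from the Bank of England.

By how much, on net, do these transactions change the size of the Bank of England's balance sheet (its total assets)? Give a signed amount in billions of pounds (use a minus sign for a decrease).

FX sale £175 billion: a Bank of England asset is shed → −£175B.
Government account inflow £379 billion: only the composition of liabilities changes → 0.
Asset purchase (from non-banks) £138 billion: a Bank of England asset is acquired → +£138B.
Currency withdrawal £120 billion: only the composition of liabilities changes → 0.
Net: −175 + 0 + 138 + 0 = -£37 billion.

-£37 billion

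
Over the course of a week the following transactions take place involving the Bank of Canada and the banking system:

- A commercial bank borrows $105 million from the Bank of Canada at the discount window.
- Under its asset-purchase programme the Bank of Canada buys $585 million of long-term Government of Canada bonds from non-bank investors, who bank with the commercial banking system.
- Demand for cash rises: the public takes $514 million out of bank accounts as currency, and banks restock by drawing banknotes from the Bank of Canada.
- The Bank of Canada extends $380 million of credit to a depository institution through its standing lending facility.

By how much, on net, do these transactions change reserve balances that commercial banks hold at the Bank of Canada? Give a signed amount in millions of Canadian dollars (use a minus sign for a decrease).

+$556 million

Discount-window loan $105 million: the loan is credited to the bank's reserve account → +$105M.
Asset purchase (from non-banks) $585 million: the Bank of Canada pays by crediting reserve accounts → +$585M.
Currency withdrawal $514 million: banks swap reserves for currency → −$514M.
Discount-window loan $380 million: the loan is credited to the bank's reserve account → +$380M.
Net: 105 + 585 − 514 + 380 = +$556 million.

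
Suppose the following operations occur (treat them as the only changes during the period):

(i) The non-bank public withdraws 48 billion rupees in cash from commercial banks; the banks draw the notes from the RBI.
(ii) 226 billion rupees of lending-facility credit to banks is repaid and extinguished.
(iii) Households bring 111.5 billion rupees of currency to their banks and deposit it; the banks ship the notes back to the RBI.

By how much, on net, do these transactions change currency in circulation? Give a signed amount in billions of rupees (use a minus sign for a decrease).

Currency withdrawal 48 billion rupees: notes leave the central bank → +48B.
Discount-window repayment 226 billion rupees: no currency enters or leaves circulation → 0.
Currency deposit 111.5 billion rupees: notes return to the central bank → −111.5B.
Net: 48 + 0 − 111.5 = -63.5 billion.

-63.5 billion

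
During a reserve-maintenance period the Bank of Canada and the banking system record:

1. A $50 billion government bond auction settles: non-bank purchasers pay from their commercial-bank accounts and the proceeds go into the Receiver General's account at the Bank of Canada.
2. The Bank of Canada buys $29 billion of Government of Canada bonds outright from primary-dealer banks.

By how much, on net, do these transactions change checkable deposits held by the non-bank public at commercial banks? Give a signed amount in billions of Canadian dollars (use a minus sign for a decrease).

Government account inflow $50 billion: non-bank counterparties' bank balances fall → −$50B.
OMO purchase (from banks) $29 billion: the counterparty is a bank, so public deposits are unchanged → 0.
Net: −50 + 0 = -$50 billion.

-$50 billion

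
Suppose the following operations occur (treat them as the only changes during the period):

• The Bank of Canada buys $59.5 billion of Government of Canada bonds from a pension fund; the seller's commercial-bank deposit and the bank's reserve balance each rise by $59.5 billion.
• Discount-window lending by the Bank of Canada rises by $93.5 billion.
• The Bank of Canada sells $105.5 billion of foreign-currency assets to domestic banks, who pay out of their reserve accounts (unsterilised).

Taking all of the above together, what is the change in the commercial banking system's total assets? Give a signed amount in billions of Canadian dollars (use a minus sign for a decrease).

Bank of Canada balance sheet:
  Assets:      Securities +$59.5B, Loans to banks +$93.5B, Foreign assets −$105.5B
  Liabilities: Bank reserves +$47.5B
Commercial banking system:
  Assets:      Reserves at CB +$47.5B, Foreign assets +$105.5B
  Liabilities: Checkable deposits +$59.5B, Borrowings from CB +$93.5B
Change in total bank assets = +$153 billion.

+$153 billion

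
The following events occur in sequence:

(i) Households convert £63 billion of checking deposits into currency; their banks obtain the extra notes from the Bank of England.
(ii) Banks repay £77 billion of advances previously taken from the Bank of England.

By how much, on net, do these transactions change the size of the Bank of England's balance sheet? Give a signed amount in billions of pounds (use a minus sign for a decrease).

Currency withdrawal £63 billion: only the composition of liabilities changes → 0.
Discount-window repayment £77 billion: a Bank of England asset is shed → −£77B.
Net: 0 − 77 = -£77 billion.

-£77 billion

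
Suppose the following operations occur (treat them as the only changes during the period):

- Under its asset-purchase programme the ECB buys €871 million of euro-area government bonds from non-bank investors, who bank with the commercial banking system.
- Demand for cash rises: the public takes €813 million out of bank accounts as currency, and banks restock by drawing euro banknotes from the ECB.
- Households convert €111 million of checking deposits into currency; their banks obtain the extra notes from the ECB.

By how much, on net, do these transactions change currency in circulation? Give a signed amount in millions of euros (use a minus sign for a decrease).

ECB balance sheet:
  Assets:      Securities +€871M
  Liabilities: Bank reserves −€53M, Currency in circulation +€924M
So the change in currency in circulation is +€924 million.

+€924 million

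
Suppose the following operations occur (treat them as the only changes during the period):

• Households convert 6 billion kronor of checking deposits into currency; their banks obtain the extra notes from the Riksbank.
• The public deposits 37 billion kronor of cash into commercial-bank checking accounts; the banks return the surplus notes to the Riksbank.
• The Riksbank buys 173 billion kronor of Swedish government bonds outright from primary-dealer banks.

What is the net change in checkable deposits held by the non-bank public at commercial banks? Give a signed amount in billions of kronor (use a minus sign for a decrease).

Currency withdrawal 6 billion kronor: non-bank counterparties' bank balances fall → −6B.
Currency deposit 37 billion kronor: non-bank counterparties' bank balances rise → +37B.
OMO purchase (from banks) 173 billion kronor: the counterparty is a bank, so public deposits are unchanged → 0.
Net: −6 + 37 + 0 = +31 billion.

+31 billion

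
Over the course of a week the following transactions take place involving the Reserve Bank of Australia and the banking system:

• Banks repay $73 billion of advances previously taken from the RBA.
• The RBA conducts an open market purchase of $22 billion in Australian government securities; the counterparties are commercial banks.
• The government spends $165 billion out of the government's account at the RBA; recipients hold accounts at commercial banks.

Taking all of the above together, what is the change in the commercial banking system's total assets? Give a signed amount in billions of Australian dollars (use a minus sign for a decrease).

Discount-window repayment $73 billion: bank balance sheets shrink → −$73B.
OMO purchase (from banks) $22 billion: just an asset swap on bank balance sheets → 0.
Government spending $165 billion: bank balance sheets expand → +$165B.
Net: −73 + 0 + 165 = +$92 billion.

+$92 billion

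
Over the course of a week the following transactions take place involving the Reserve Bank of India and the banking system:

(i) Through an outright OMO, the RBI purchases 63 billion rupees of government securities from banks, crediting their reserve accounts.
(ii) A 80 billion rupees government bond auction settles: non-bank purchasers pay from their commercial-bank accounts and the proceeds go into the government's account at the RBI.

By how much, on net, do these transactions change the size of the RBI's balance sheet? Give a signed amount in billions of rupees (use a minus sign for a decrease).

+63 billion

OMO purchase (from banks) 63 billion rupees: an RBI asset is acquired → +63B.
Government account inflow 80 billion rupees: only the composition of liabilities changes → 0.
Net: 63 + 0 = +63 billion.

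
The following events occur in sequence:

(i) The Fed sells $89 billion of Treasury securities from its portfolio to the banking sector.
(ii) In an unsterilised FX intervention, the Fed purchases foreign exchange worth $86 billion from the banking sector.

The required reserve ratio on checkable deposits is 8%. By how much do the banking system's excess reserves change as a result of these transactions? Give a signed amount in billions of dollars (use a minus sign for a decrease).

-$3 billion

OMO sale (to banks) $89 billion: reserves −$89B, deposits 0.
FX purchase $86 billion: reserves +$86B, deposits 0.
Totals: Δreserves = −$3B, Δdeposits = 0.
Δrequired reserves = 8% × 0 = 0.
Δexcess reserves = Δreserves − Δrequired = −$3B − (0) = -$3 billion.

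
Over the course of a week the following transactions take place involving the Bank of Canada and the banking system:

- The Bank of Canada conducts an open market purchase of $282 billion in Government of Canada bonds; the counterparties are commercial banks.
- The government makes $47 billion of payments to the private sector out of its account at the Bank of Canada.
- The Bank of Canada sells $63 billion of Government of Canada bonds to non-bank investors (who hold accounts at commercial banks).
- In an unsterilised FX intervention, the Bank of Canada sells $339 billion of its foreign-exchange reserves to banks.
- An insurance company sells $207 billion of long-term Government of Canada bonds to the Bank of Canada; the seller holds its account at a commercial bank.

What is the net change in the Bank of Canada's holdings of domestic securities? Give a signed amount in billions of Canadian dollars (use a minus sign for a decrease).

OMO purchase (from banks) $282 billion: securities added to the Bank of Canada's portfolio → +$282B.
Government spending $47 billion: the Bank of Canada's securities portfolio is untouched → 0.
Asset sale (to non-banks) $63 billion: securities removed from the Bank of Canada's portfolio → −$63B.
FX sale $339 billion: the Bank of Canada's securities portfolio is untouched → 0.
Asset purchase (from non-banks) $207 billion: securities added to the Bank of Canada's portfolio → +$207B.
Net: 282 + 0 − 63 + 0 + 207 = +$426 billion.

+$426 billion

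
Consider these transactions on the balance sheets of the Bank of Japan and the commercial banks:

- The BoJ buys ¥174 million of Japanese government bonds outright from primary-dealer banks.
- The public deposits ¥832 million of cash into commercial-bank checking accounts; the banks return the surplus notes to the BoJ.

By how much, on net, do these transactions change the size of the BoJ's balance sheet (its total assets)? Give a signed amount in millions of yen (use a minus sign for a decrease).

BoJ balance sheet:
  Assets:      Securities +¥174M
  Liabilities: Bank reserves +¥1006M, Currency in circulation −¥832M
Change in total BoJ assets = +¥174 million.

+¥174 million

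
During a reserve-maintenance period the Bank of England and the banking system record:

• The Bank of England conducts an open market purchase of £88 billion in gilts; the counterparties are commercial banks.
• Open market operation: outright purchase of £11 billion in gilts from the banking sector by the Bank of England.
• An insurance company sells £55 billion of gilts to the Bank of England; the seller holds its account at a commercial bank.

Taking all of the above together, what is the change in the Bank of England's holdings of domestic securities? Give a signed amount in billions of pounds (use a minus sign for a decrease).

+£154 billion

OMO purchase (from banks) £88 billion: securities added to the Bank of England's portfolio → +£88B.
OMO purchase (from banks) £11 billion: securities added to the Bank of England's portfolio → +£11B.
Asset purchase (from non-banks) £55 billion: securities added to the Bank of England's portfolio → +£55B.
Net: 88 + 11 + 55 = +£154 billion.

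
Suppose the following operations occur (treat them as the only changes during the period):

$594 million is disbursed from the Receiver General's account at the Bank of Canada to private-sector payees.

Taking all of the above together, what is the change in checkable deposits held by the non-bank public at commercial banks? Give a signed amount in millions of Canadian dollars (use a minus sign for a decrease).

Government spending $594 million: non-bank counterparties' bank balances rise → +$594M.

+$594 million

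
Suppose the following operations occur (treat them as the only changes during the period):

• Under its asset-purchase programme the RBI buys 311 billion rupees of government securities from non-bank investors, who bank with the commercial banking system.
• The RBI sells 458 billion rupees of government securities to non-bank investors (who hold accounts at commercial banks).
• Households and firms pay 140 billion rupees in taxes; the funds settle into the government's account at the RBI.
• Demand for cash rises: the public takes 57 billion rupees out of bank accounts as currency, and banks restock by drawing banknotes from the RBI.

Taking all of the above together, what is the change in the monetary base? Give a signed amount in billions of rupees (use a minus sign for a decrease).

Asset purchase (from non-banks) 311 billion rupees: RBI balance sheet expands → +311B.
Asset sale (to non-banks) 458 billion rupees: RBI balance sheet contracts → −458B.
Government account inflow 140 billion rupees: reserves shift to a non-base liability → −140B.
Currency withdrawal 57 billion rupees: just a shift between currency and reserves — both are base money → 0.
Net: 311 − 458 − 140 + 0 = -287 billion.

-287 billion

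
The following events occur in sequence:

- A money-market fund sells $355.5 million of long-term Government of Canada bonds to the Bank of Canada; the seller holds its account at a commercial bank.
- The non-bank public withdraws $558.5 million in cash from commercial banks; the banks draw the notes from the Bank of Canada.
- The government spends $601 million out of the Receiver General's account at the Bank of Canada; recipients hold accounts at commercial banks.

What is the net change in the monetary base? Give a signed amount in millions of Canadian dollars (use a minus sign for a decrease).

Bank of Canada balance sheet:
  Assets:      Securities +$355.5M
  Liabilities: Bank reserves +$398M, Currency in circulation +$558.5M, Government deposits −$601M
Commercial banking system:
  Assets:      Reserves at CB +$398M
  Liabilities: Checkable deposits +$398M
Monetary base = currency + reserves: +$558.5M + (+$398M) = +$956.5 million.

+$956.5 million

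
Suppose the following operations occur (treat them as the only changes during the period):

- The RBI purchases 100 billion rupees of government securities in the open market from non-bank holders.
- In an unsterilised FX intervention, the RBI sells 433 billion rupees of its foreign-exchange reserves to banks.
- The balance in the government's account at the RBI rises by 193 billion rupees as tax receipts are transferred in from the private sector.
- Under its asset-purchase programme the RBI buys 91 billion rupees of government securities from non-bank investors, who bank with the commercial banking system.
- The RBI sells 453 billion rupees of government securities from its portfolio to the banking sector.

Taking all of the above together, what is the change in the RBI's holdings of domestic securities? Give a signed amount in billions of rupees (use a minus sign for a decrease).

Asset purchase (from non-banks) 100 billion rupees: securities added to the RBI's portfolio → +100B.
FX sale 433 billion rupees: the RBI's securities portfolio is untouched → 0.
Government account inflow 193 billion rupees: the RBI's securities portfolio is untouched → 0.
Asset purchase (from non-banks) 91 billion rupees: securities added to the RBI's portfolio → +91B.
OMO sale (to banks) 453 billion rupees: securities removed from the RBI's portfolio → −453B.
Net: 100 + 0 + 0 + 91 − 453 = -262 billion.

-262 billion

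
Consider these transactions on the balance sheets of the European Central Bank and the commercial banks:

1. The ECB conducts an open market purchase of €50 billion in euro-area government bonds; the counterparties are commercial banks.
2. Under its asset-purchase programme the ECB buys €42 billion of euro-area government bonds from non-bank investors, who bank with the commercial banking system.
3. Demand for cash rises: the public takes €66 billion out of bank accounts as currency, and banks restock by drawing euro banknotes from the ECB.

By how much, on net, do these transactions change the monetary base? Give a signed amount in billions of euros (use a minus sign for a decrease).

+€92 billion

ECB balance sheet:
  Assets:      Securities +€92B
  Liabilities: Bank reserves +€26B, Currency in circulation +€66B
Monetary base = currency + reserves: +€66B + (+€26B) = +€92 billion.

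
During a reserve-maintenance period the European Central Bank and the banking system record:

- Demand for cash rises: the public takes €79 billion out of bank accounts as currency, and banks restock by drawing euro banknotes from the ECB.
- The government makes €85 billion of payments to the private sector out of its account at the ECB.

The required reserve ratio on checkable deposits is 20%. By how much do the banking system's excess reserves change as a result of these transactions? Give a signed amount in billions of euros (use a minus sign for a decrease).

+€4.8 billion

Currency withdrawal €79 billion: reserves −€79B, deposits −€79B.
Government spending €85 billion: reserves +€85B, deposits +€85B.
Totals: Δreserves = +€6B, Δdeposits = +€6B.
Δrequired reserves = 20% × +€6B = +€1.2B.
Δexcess reserves = Δreserves − Δrequired = +€6B − (+€1.2B) = +€4.8 billion.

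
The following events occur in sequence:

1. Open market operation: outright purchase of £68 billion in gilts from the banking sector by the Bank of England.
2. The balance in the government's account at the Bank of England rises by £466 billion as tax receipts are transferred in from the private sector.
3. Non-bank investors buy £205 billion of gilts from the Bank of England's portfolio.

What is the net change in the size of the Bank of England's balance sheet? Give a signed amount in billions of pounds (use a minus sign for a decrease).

OMO purchase (from banks) £68 billion: a Bank of England asset is acquired → +£68B.
Government account inflow £466 billion: only the composition of liabilities changes → 0.
Asset sale (to non-banks) £205 billion: a Bank of England asset is shed → −£205B.
Net: 68 + 0 − 205 = -£137 billion.

-£137 billion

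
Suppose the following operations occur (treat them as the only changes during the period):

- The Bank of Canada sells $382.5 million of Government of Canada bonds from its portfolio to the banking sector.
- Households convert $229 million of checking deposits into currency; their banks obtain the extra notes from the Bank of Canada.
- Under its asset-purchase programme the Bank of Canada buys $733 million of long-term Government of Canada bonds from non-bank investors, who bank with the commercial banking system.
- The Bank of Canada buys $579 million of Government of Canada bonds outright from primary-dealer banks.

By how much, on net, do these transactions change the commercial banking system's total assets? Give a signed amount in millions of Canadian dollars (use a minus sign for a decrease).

OMO sale (to banks) $382.5 million: just an asset swap on bank balance sheets → 0.
Currency withdrawal $229 million: bank balance sheets shrink → −$229M.
Asset purchase (from non-banks) $733 million: bank balance sheets expand → +$733M.
OMO purchase (from banks) $579 million: just an asset swap on bank balance sheets → 0.
Net: 0 − 229 + 733 + 0 = +$504 million.

+$504 million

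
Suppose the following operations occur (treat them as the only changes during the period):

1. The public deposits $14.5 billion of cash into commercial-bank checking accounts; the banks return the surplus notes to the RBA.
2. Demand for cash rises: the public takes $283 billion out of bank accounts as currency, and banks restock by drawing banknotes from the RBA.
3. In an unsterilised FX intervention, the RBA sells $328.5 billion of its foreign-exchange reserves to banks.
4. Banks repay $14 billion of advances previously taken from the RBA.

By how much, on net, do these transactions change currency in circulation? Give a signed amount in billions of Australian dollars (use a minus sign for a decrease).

+$268.5 billion

Currency deposit $14.5 billion: notes return to the central bank → −$14.5B.
Currency withdrawal $283 billion: notes leave the central bank → +$283B.
FX sale $328.5 billion: no currency enters or leaves circulation → 0.
Discount-window repayment $14 billion: no currency enters or leaves circulation → 0.
Net: −14.5 + 283 + 0 + 0 = +$268.5 billion.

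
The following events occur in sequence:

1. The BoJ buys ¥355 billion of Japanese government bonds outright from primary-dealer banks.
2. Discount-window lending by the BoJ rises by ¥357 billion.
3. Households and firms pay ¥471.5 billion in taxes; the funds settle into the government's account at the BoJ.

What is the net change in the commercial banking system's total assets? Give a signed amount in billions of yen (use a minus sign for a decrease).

OMO purchase (from banks) ¥355 billion: just an asset swap on bank balance sheets → 0.
Discount-window loan ¥357 billion: bank balance sheets expand → +¥357B.
Government account inflow ¥471.5 billion: bank balance sheets shrink → −¥471.5B.
Net: 0 + 357 − 471.5 = -¥114.5 billion.

-¥114.5 billion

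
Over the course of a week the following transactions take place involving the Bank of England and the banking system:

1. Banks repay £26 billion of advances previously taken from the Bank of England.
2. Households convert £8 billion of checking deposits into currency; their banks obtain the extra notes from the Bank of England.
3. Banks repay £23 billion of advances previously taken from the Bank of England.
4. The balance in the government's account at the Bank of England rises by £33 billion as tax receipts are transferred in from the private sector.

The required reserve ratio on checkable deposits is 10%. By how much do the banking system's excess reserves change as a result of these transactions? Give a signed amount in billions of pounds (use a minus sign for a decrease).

Discount-window repayment £26 billion: reserves −£26B, deposits 0.
Currency withdrawal £8 billion: reserves −£8B, deposits −£8B.
Discount-window repayment £23 billion: reserves −£23B, deposits 0.
Government account inflow £33 billion: reserves −£33B, deposits −£33B.
Totals: Δreserves = −£90B, Δdeposits = −£41B.
Δrequired reserves = 10% × −£41B = −£4.1B.
Δexcess reserves = Δreserves − Δrequired = −£90B − (−£4.1B) = -£85.9 billion.

-£85.9 billion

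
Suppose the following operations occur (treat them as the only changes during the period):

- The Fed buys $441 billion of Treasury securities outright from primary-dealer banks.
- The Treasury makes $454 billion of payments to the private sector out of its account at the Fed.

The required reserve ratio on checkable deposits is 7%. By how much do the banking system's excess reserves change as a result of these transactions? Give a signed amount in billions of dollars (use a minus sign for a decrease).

OMO purchase (from banks) $441 billion: reserves +$441B, deposits 0.
Government spending $454 billion: reserves +$454B, deposits +$454B.
Totals: Δreserves = +$895B, Δdeposits = +$454B.
Δrequired reserves = 7% × +$454B = +$31.78B.
Δexcess reserves = Δreserves − Δrequired = +$895B − (+$31.78B) = +$863.22 billion.

+$863.22 billion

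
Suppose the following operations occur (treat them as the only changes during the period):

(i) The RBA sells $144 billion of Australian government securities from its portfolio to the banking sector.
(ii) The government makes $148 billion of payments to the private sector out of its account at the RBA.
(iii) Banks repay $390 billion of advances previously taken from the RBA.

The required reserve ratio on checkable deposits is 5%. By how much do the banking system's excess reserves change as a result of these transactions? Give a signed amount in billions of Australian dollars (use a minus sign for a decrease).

-$393.4 billion

OMO sale (to banks) $144 billion: reserves −$144B, deposits 0.
Government spending $148 billion: reserves +$148B, deposits +$148B.
Discount-window repayment $390 billion: reserves −$390B, deposits 0.
Totals: Δreserves = −$386B, Δdeposits = +$148B.
Δrequired reserves = 5% × +$148B = +$7.4B.
Δexcess reserves = Δreserves − Δrequired = −$386B − (+$7.4B) = -$393.4 billion.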